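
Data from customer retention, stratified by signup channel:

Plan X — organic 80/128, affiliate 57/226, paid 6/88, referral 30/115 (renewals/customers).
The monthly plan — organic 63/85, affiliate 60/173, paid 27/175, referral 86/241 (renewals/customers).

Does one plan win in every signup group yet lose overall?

Organic: Plan X 80/128 = 62.5%, the monthly plan 63/85 = 74.1% → the monthly plan
Affiliate: Plan X 57/226 = 25.2%, the monthly plan 60/173 = 34.7% → the monthly plan
Paid: Plan X 6/88 = 6.8%, the monthly plan 27/175 = 15.4% → the monthly plan
Referral: Plan X 30/115 = 26.1%, the monthly plan 86/241 = 35.7% → the monthly plan
Overall: Plan X 173/557 = 31.1%, the monthly plan 236/674 = 35.0% → the monthly plan
The monthly plan wins overall and in every signup group — no reversal.

No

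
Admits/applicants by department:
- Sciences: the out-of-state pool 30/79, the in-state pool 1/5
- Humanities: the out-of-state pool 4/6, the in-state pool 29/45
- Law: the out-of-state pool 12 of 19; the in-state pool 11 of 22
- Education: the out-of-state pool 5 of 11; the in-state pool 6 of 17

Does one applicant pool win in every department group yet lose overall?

Sciences: the out-of-state pool 30/79 = 38.0%, the in-state pool 1/5 = 20.0% → the out-of-state pool
Humanities: the out-of-state pool 4/6 = 66.7%, the in-state pool 29/45 = 64.4% → the out-of-state pool
Law: the out-of-state pool 12/19 = 63.2%, the in-state pool 11/22 = 50.0% → the out-of-state pool
Education: the out-of-state pool 5/11 = 45.5%, the in-state pool 6/17 = 35.3% → the out-of-state pool
Overall: the out-of-state pool 51/115 = 44.3%, the in-state pool 47/89 = 52.8% → the in-state pool
The out-of-state pool wins each department group but the in-state pool wins overall — the comparison reverses. The out-of-state pool's applicants skew toward Sciences, which has a lower base rate.

Yes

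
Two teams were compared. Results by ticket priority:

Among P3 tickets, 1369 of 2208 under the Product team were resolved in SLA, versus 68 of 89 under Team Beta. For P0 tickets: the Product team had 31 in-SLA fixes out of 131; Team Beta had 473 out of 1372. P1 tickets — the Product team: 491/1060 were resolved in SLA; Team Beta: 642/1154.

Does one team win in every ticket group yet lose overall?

P3: the Product team 1369/2208 = 62.0%, Team Beta 68/89 = 76.4% → Team Beta
P0: the Product team 31/131 = 23.7%, Team Beta 473/1372 = 34.5% → Team Beta
P1: the Product team 491/1060 = 46.3%, Team Beta 642/1154 = 55.6% → Team Beta
Overall: the Product team 1891/3399 = 55.6%, Team Beta 1183/2615 = 45.2% → the Product team
Team Beta wins each ticket group but the Product team wins overall — the comparison reverses. Team Beta's tickets skew toward P0, which has a lower base rate.

Yes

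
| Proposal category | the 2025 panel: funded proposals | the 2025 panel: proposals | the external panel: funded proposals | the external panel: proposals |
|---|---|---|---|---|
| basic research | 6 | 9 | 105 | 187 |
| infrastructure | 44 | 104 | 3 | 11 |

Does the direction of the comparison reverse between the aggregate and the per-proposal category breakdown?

Basic research: the 2025 panel 6/9 = 66.7%, the external panel 105/187 = 56.1% → the 2025 panel
Infrastructure: the 2025 panel 44/104 = 42.3%, the external panel 3/11 = 27.3% → the 2025 panel
Overall: the 2025 panel 50/113 = 44.2%, the external panel 108/198 = 54.5% → the external panel
The 2025 panel wins each proposal group but the external panel wins overall — the comparison reverses. The 2025 panel's proposals skew toward infrastructure, which has a lower base rate.

Yes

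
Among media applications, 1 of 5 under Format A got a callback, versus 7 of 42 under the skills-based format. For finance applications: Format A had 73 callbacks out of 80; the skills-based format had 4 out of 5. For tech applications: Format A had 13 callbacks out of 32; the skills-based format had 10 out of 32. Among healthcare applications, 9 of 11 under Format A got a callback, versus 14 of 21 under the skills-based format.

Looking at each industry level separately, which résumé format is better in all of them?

Media: Format A 1/5 = 20.0%, the skills-based format 7/42 = 16.7% → Format A
Finance: Format A 73/80 = 91.2%, the skills-based format 4/5 = 80.0% → Format A
Tech: Format A 13/32 = 40.6%, the skills-based format 10/32 = 31.2% → Format A
Healthcare: Format A 9/11 = 81.8%, the skills-based format 14/21 = 66.7% → Format A
Format A has the higher rate in all 4 groups.

Format A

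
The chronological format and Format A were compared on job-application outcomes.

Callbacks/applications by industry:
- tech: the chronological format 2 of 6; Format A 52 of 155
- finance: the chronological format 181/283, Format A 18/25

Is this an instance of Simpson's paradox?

Tech: the chronological format 2/6 = 33.3%, Format A 52/155 = 33.5% → Format A
Finance: the chronological format 181/283 = 64.0%, Format A 18/25 = 72.0% → Format A
Overall: the chronological format 183/289 = 63.3%, Format A 70/180 = 38.9% → the chronological format
Format A wins each industry group but the chronological format wins overall — the comparison reverses. Format A's applications skew toward tech, which has a lower base rate.

Yes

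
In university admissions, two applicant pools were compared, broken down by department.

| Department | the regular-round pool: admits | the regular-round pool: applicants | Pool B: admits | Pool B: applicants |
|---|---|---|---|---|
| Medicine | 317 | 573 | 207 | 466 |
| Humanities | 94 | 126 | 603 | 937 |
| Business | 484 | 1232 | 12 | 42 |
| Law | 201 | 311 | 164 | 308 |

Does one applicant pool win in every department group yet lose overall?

Yes

Medicine: the regular-round pool 317/573 = 55.3%, Pool B 207/466 = 44.4% → the regular-round pool
Humanities: the regular-round pool 94/126 = 74.6%, Pool B 603/937 = 64.4% → the regular-round pool
Business: the regular-round pool 484/1232 = 39.3%, Pool B 12/42 = 28.6% → the regular-round pool
Law: the regular-round pool 201/311 = 64.6%, Pool B 164/308 = 53.2% → the regular-round pool
Overall: the regular-round pool 1096/2242 = 48.9%, Pool B 986/1753 = 56.2% → Pool B
The regular-round pool wins each department group but Pool B wins overall — the comparison reverses. The regular-round pool's applicants skew toward Business, which has a lower base rate.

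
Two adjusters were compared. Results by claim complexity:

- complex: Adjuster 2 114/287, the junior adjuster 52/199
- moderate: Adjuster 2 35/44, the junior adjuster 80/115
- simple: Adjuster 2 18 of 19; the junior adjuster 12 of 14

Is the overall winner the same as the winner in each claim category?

Complex: Adjuster 2 114/287 = 39.7%, the junior adjuster 52/199 = 26.1% → Adjuster 2
Moderate: Adjuster 2 35/44 = 79.5%, the junior adjuster 80/115 = 69.6% → Adjuster 2
Simple: Adjuster 2 18/19 = 94.7%, the junior adjuster 12/14 = 85.7% → Adjuster 2
Overall: Adjuster 2 167/350 = 47.7%, the junior adjuster 144/328 = 43.9% → Adjuster 2
Adjuster 2 wins overall and in every claim group — no reversal.

Yes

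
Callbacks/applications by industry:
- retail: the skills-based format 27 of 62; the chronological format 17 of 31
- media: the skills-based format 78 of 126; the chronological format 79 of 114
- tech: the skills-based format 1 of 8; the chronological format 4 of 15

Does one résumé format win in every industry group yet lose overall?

Retail: the skills-based format 27/62 = 43.5%, the chronological format 17/31 = 54.8% → the chronological format
Media: the skills-based format 78/126 = 61.9%, the chronological format 79/114 = 69.3% → the chronological format
Tech: the skills-based format 1/8 = 12.5%, the chronological format 4/15 = 26.7% → the chronological format
Overall: the skills-based format 106/196 = 54.1%, the chronological format 100/160 = 62.5% → the chronological format
The chronological format wins overall and in every industry group — no reversal.

No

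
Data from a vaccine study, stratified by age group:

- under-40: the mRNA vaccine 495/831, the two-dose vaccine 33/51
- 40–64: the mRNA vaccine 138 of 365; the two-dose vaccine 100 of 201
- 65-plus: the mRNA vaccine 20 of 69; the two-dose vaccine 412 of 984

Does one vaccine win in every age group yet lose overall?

Yes

Under-40: the mRNA vaccine 495/831 = 59.6%, the two-dose vaccine 33/51 = 64.7% → the two-dose vaccine
40–64: the mRNA vaccine 138/365 = 37.8%, the two-dose vaccine 100/201 = 49.8% → the two-dose vaccine
65-plus: the mRNA vaccine 20/69 = 29.0%, the two-dose vaccine 412/984 = 41.9% → the two-dose vaccine
Overall: the mRNA vaccine 653/1265 = 51.6%, the two-dose vaccine 545/1236 = 44.1% → the mRNA vaccine
The two-dose vaccine wins each age group but the mRNA vaccine wins overall — the comparison reverses. The two-dose vaccine's recipients skew toward 65-plus, which has a lower base rate.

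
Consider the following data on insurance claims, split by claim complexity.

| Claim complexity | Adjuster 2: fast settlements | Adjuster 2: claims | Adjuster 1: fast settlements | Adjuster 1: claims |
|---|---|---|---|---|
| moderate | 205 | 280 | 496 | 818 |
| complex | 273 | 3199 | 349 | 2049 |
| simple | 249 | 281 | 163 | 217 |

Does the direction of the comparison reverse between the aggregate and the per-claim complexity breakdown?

No

Moderate: Adjuster 2 205/280 = 73.2%, Adjuster 1 496/818 = 60.6% → Adjuster 2
Complex: Adjuster 2 273/3199 = 8.5%, Adjuster 1 349/2049 = 17.0% → Adjuster 1
Simple: Adjuster 2 249/281 = 88.6%, Adjuster 1 163/217 = 75.1% → Adjuster 2
Overall: Adjuster 2 727/3760 = 19.3%, Adjuster 1 1008/3084 = 32.7% → Adjuster 1
Neither sweeps: Adjuster 2 wins 2 of 3 groups, Adjuster 1 wins 1. Adjuster 1 wins overall but not every group — no Simpson reversal.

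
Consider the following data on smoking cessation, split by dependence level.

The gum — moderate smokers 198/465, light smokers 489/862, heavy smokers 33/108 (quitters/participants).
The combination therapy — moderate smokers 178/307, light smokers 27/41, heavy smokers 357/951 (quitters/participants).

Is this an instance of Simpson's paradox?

Moderate smokers: the gum 198/465 = 42.6%, the combination therapy 178/307 = 58.0% → the combination therapy
Light smokers: the gum 489/862 = 56.7%, the combination therapy 27/41 = 65.9% → the combination therapy
Heavy smokers: the gum 33/108 = 30.6%, the combination therapy 357/951 = 37.5% → the combination therapy
Overall: the gum 720/1435 = 50.2%, the combination therapy 562/1299 = 43.3% → the gum
The combination therapy wins each dependence group but the gum wins overall — the comparison reverses. The combination therapy's participants skew toward heavy smokers, which has a lower base rate.

Yes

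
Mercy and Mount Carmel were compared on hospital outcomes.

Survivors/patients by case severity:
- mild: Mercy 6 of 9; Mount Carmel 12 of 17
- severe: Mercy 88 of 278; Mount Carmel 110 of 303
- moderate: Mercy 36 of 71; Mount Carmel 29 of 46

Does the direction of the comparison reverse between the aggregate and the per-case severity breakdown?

No

Mild: Mercy 6/9 = 66.7%, Mount Carmel 12/17 = 70.6% → Mount Carmel
Severe: Mercy 88/278 = 31.7%, Mount Carmel 110/303 = 36.3% → Mount Carmel
Moderate: Mercy 36/71 = 50.7%, Mount Carmel 29/46 = 63.0% → Mount Carmel
Overall: Mercy 130/358 = 36.3%, Mount Carmel 151/366 = 41.3% → Mount Carmel
Mount Carmel wins overall and in every case group — no reversal.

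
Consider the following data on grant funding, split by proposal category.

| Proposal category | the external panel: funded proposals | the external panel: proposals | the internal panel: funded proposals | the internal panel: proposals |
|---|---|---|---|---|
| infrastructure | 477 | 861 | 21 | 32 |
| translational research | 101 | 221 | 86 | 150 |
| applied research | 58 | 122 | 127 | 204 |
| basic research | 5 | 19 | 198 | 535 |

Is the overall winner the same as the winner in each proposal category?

Infrastructure: the external panel 477/861 = 55.4%, the internal panel 21/32 = 65.6% → the internal panel
Translational research: the external panel 101/221 = 45.7%, the internal panel 86/150 = 57.3% → the internal panel
Applied research: the external panel 58/122 = 47.5%, the internal panel 127/204 = 62.3% → the internal panel
Basic research: the external panel 5/19 = 26.3%, the internal panel 198/535 = 37.0% → the internal panel
Overall: the external panel 641/1223 = 52.4%, the internal panel 432/921 = 46.9% → the external panel
The internal panel wins each proposal group but the external panel wins overall — the comparison reverses. The internal panel's proposals skew toward basic research, which has a lower base rate.

No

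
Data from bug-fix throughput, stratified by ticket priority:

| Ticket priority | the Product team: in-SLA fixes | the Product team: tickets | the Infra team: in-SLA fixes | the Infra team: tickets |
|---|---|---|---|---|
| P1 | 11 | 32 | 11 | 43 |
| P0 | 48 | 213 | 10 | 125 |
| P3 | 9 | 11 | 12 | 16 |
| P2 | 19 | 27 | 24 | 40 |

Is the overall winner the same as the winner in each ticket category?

Yes

P1: the Product team 11/32 = 34.4%, the Infra team 11/43 = 25.6% → the Product team
P0: the Product team 48/213 = 22.5%, the Infra team 10/125 = 8.0% → the Product team
P3: the Product team 9/11 = 81.8%, the Infra team 12/16 = 75.0% → the Product team
P2: the Product team 19/27 = 70.4%, the Infra team 24/40 = 60.0% → the Product team
Overall: the Product team 87/283 = 30.7%, the Infra team 57/224 = 25.4% → the Product team
The Product team wins overall and in every ticket group — no reversal.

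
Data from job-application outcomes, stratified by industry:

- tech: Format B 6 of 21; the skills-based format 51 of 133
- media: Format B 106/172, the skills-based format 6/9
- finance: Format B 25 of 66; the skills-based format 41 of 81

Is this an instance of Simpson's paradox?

Tech: Format B 6/21 = 28.6%, the skills-based format 51/133 = 38.3% → the skills-based format
Media: Format B 106/172 = 61.6%, the skills-based format 6/9 = 66.7% → the skills-based format
Finance: Format B 25/66 = 37.9%, the skills-based format 41/81 = 50.6% → the skills-based format
Overall: Format B 137/259 = 52.9%, the skills-based format 98/223 = 43.9% → Format B
The skills-based format wins each industry group but Format B wins overall — the comparison reverses. The skills-based format's applications skew toward tech, which has a lower base rate.

Yes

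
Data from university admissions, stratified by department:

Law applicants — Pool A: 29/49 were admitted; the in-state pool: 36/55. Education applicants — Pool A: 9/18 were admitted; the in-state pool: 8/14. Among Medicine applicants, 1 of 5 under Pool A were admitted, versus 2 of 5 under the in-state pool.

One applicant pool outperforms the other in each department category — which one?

the in-state pool

Law: Pool A 29/49 = 59.2%, the in-state pool 36/55 = 65.5% → the in-state pool
Education: Pool A 9/18 = 50.0%, the in-state pool 8/14 = 57.1% → the in-state pool
Medicine: Pool A 1/5 = 20.0%, the in-state pool 2/5 = 40.0% → the in-state pool
The in-state pool has the higher rate in all 3 groups.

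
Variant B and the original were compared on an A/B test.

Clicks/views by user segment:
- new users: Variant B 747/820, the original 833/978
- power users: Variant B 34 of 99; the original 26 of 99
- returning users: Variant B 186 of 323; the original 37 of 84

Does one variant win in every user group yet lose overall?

New users: Variant B 747/820 = 91.1%, the original 833/978 = 85.2% → Variant B
Power users: Variant B 34/99 = 34.3%, the original 26/99 = 26.3% → Variant B
Returning users: Variant B 186/323 = 57.6%, the original 37/84 = 44.0% → Variant B
Overall: Variant B 967/1242 = 77.9%, the original 896/1161 = 77.2% → Variant B
Variant B wins overall and in every user group — no reversal.

No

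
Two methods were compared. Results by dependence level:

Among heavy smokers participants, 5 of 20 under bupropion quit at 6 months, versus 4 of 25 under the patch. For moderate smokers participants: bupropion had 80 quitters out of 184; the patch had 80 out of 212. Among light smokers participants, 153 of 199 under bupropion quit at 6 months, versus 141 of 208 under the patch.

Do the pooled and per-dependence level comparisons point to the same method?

Heavy smokers: bupropion 5/20 = 25.0%, the patch 4/25 = 16.0% → bupropion
Moderate smokers: bupropion 80/184 = 43.5%, the patch 80/212 = 37.7% → bupropion
Light smokers: bupropion 153/199 = 76.9%, the patch 141/208 = 67.8% → bupropion
Overall: bupropion 238/403 = 59.1%, the patch 225/445 = 50.6% → bupropion
Bupropion wins overall and in every dependence group — no reversal.

Yes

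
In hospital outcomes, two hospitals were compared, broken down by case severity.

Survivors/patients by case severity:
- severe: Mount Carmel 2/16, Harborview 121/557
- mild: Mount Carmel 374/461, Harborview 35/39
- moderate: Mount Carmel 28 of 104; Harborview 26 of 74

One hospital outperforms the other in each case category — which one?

Severe: Mount Carmel 2/16 = 12.5%, Harborview 121/557 = 21.7% → Harborview
Mild: Mount Carmel 374/461 = 81.1%, Harborview 35/39 = 89.7% → Harborview
Moderate: Mount Carmel 28/104 = 26.9%, Harborview 26/74 = 35.1% → Harborview
Harborview has the higher rate in all 3 groups.

Harborview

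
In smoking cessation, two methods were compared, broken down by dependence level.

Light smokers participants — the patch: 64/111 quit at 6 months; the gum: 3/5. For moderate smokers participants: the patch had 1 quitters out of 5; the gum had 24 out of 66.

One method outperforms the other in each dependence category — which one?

Light smokers: the patch 64/111 = 57.7%, the gum 3/5 = 60.0% → the gum
Moderate smokers: the patch 1/5 = 20.0%, the gum 24/66 = 36.4% → the gum
The gum has the higher rate in both groups.

the gum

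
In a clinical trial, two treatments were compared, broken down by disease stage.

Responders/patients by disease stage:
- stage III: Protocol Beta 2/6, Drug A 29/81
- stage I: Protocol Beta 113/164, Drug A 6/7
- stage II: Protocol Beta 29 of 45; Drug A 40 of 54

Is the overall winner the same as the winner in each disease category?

No

Stage III: Protocol Beta 2/6 = 33.3%, Drug A 29/81 = 35.8% → Drug A
Stage I: Protocol Beta 113/164 = 68.9%, Drug A 6/7 = 85.7% → Drug A
Stage II: Protocol Beta 29/45 = 64.4%, Drug A 40/54 = 74.1% → Drug A
Overall: Protocol Beta 144/215 = 67.0%, Drug A 75/142 = 52.8% → Protocol Beta
Drug A wins each disease group but Protocol Beta wins overall — the comparison reverses. Drug A's patients skew toward stage III, which has a lower base rate.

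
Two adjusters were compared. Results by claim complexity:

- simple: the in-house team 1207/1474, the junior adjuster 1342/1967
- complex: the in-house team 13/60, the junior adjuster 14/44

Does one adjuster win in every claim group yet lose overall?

No

Simple: the in-house team 1207/1474 = 81.9%, the junior adjuster 1342/1967 = 68.2% → the in-house team
Complex: the in-house team 13/60 = 21.7%, the junior adjuster 14/44 = 31.8% → the junior adjuster
Overall: the in-house team 1220/1534 = 79.5%, the junior adjuster 1356/2011 = 67.4% → the in-house team
Neither sweeps: the in-house team wins 1 of 2 groups, the junior adjuster wins 1. The in-house team wins overall but not every group — no Simpson reversal.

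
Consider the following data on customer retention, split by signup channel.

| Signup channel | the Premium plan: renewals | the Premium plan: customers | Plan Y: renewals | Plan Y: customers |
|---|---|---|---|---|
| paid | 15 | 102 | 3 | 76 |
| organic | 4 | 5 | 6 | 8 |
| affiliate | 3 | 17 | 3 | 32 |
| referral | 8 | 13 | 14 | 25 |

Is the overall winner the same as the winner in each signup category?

Paid: the Premium plan 15/102 = 14.7%, Plan Y 3/76 = 3.9% → the Premium plan
Organic: the Premium plan 4/5 = 80.0%, Plan Y 6/8 = 75.0% → the Premium plan
Affiliate: the Premium plan 3/17 = 17.6%, Plan Y 3/32 = 9.4% → the Premium plan
Referral: the Premium plan 8/13 = 61.5%, Plan Y 14/25 = 56.0% → the Premium plan
Overall: the Premium plan 30/137 = 21.9%, Plan Y 26/141 = 18.4% → the Premium plan
The Premium plan wins overall and in every signup group — no reversal.

Yes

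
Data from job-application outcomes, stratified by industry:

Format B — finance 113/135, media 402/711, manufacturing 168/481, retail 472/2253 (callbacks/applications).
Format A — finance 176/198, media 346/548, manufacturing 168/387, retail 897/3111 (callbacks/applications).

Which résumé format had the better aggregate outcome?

Finance: Format B 113/135 = 83.7%, Format A 176/198 = 88.9% → Format A
Media: Format B 402/711 = 56.5%, Format A 346/548 = 63.1% → Format A
Manufacturing: Format B 168/481 = 34.9%, Format A 168/387 = 43.4% → Format A
Retail: Format B 472/2253 = 20.9%, Format A 897/3111 = 28.8% → Format A
Overall: Format B 1155/3580 = 32.3%, Format A 1587/4244 = 37.4% → Format A

Format A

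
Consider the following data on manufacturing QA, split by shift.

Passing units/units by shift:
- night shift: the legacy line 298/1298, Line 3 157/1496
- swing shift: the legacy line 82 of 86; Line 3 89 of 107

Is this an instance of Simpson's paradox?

Night shift: the legacy line 298/1298 = 23.0%, Line 3 157/1496 = 10.5% → the legacy line
Swing shift: the legacy line 82/86 = 95.3%, Line 3 89/107 = 83.2% → the legacy line
Overall: the legacy line 380/1384 = 27.5%, Line 3 246/1603 = 15.3% → the legacy line
The legacy line wins overall and in every shift group — no reversal.

No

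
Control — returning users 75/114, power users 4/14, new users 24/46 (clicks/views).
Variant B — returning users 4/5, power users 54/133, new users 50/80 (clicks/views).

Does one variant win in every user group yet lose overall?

Yes

Returning users: Control 75/114 = 65.8%, Variant B 4/5 = 80.0% → Variant B
Power users: Control 4/14 = 28.6%, Variant B 54/133 = 40.6% → Variant B
New users: Control 24/46 = 52.2%, Variant B 50/80 = 62.5% → Variant B
Overall: Control 103/174 = 59.2%, Variant B 108/218 = 49.5% → Control
Variant B wins each user group but Control wins overall — the comparison reverses. Variant B's views skew toward power users, which has a lower base rate.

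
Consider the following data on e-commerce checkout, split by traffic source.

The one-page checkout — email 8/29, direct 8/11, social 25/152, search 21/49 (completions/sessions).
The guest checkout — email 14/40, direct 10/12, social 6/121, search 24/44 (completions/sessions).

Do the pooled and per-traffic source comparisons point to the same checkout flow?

Email: the one-page checkout 8/29 = 27.6%, the guest checkout 14/40 = 35.0% → the guest checkout
Direct: the one-page checkout 8/11 = 72.7%, the guest checkout 10/12 = 83.3% → the guest checkout
Social: the one-page checkout 25/152 = 16.4%, the guest checkout 6/121 = 5.0% → the one-page checkout
Search: the one-page checkout 21/49 = 42.9%, the guest checkout 24/44 = 54.5% → the guest checkout
Overall: the one-page checkout 62/241 = 25.7%, the guest checkout 54/217 = 24.9% → the one-page checkout
Neither sweeps: the one-page checkout wins 1 of 4 groups, the guest checkout wins 3. The one-page checkout wins overall but not every group — no Simpson reversal.

No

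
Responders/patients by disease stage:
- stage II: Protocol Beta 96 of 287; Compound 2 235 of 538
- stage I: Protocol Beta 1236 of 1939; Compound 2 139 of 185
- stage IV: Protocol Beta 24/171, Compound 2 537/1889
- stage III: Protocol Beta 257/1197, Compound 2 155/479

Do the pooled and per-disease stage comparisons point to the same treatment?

No

Stage II: Protocol Beta 96/287 = 33.4%, Compound 2 235/538 = 43.7% → Compound 2
Stage I: Protocol Beta 1236/1939 = 63.7%, Compound 2 139/185 = 75.1% → Compound 2
Stage IV: Protocol Beta 24/171 = 14.0%, Compound 2 537/1889 = 28.4% → Compound 2
Stage III: Protocol Beta 257/1197 = 21.5%, Compound 2 155/479 = 32.4% → Compound 2
Overall: Protocol Beta 1613/3594 = 44.9%, Compound 2 1066/3091 = 34.5% → Protocol Beta
Compound 2 wins each disease group but Protocol Beta wins overall — the comparison reverses. Compound 2's patients skew toward stage IV, which has a lower base rate.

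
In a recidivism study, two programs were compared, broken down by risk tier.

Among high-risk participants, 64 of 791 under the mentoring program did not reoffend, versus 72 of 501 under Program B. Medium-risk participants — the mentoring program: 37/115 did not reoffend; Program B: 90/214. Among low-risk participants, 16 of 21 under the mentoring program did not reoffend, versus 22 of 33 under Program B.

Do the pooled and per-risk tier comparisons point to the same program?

High-risk: the mentoring program 64/791 = 8.1%, Program B 72/501 = 14.4% → Program B
Medium-risk: the mentoring program 37/115 = 32.2%, Program B 90/214 = 42.1% → Program B
Low-risk: the mentoring program 16/21 = 76.2%, Program B 22/33 = 66.7% → the mentoring program
Overall: the mentoring program 117/927 = 12.6%, Program B 184/748 = 24.6% → Program B
Neither sweeps: the mentoring program wins 1 of 3 groups, Program B wins 2. Program B wins overall but not every group — no Simpson reversal.

No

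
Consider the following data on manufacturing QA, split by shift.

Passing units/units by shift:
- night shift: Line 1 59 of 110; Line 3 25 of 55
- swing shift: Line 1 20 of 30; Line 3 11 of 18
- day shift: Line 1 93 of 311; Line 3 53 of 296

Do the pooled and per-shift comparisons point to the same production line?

Night shift: Line 1 59/110 = 53.6%, Line 3 25/55 = 45.5% → Line 1
Swing shift: Line 1 20/30 = 66.7%, Line 3 11/18 = 61.1% → Line 1
Day shift: Line 1 93/311 = 29.9%, Line 3 53/296 = 17.9% → Line 1
Overall: Line 1 172/451 = 38.1%, Line 3 89/369 = 24.1% → Line 1
Line 1 wins overall and in every shift group — no reversal.

Yes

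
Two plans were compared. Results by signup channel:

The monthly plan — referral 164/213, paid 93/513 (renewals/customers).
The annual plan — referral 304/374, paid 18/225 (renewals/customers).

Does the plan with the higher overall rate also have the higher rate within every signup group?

No

Referral: the monthly plan 164/213 = 77.0%, the annual plan 304/374 = 81.3% → the annual plan
Paid: the monthly plan 93/513 = 18.1%, the annual plan 18/225 = 8.0% → the monthly plan
Overall: the monthly plan 257/726 = 35.4%, the annual plan 322/599 = 53.8% → the annual plan
Neither sweeps: the monthly plan wins 1 of 2 groups, the annual plan wins 1. The annual plan wins overall but not every group — no Simpson reversal.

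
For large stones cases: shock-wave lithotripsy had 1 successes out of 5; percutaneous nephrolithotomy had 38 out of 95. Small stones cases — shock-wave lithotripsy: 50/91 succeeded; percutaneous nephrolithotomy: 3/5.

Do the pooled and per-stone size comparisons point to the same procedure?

No

Large stones: shock-wave lithotripsy 1/5 = 20.0%, percutaneous nephrolithotomy 38/95 = 40.0% → percutaneous nephrolithotomy
Small stones: shock-wave lithotripsy 50/91 = 54.9%, percutaneous nephrolithotomy 3/5 = 60.0% → percutaneous nephrolithotomy
Overall: shock-wave lithotripsy 51/96 = 53.1%, percutaneous nephrolithotomy 41/100 = 41.0% → shock-wave lithotripsy
Percutaneous nephrolithotomy wins each stone group but shock-wave lithotripsy wins overall — the comparison reverses. Percutaneous nephrolithotomy's cases skew toward large stones, which has a lower base rate.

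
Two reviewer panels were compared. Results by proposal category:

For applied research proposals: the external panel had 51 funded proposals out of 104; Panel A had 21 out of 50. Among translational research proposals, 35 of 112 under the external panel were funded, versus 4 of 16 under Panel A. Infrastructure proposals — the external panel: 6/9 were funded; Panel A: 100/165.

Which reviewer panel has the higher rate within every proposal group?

the external panel

Applied research: the external panel 51/104 = 49.0%, Panel A 21/50 = 42.0% → the external panel
Translational research: the external panel 35/112 = 31.2%, Panel A 4/16 = 25.0% → the external panel
Infrastructure: the external panel 6/9 = 66.7%, Panel A 100/165 = 60.6% → the external panel
The external panel has the higher rate in all 3 groups.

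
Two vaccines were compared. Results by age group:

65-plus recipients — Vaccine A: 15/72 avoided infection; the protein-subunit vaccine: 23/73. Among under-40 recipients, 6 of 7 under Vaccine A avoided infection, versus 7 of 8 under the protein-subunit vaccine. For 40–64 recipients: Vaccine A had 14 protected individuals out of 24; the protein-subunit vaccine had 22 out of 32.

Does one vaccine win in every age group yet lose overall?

No

65-plus: Vaccine A 15/72 = 20.8%, the protein-subunit vaccine 23/73 = 31.5% → the protein-subunit vaccine
Under-40: Vaccine A 6/7 = 85.7%, the protein-subunit vaccine 7/8 = 87.5% → the protein-subunit vaccine
40–64: Vaccine A 14/24 = 58.3%, the protein-subunit vaccine 22/32 = 68.8% → the protein-subunit vaccine
Overall: Vaccine A 35/103 = 34.0%, the protein-subunit vaccine 52/113 = 46.0% → the protein-subunit vaccine
The protein-subunit vaccine wins overall and in every age group — no reversal.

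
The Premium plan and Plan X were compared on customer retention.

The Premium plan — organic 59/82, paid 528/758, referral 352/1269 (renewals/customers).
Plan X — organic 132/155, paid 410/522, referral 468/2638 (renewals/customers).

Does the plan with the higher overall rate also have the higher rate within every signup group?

No

Organic: the Premium plan 59/82 = 72.0%, Plan X 132/155 = 85.2% → Plan X
Paid: the Premium plan 528/758 = 69.7%, Plan X 410/522 = 78.5% → Plan X
Referral: the Premium plan 352/1269 = 27.7%, Plan X 468/2638 = 17.7% → the Premium plan
Overall: the Premium plan 939/2109 = 44.5%, Plan X 1010/3315 = 30.5% → the Premium plan
Neither sweeps: the Premium plan wins 1 of 3 groups, Plan X wins 2. The Premium plan wins overall but not every group — no Simpson reversal.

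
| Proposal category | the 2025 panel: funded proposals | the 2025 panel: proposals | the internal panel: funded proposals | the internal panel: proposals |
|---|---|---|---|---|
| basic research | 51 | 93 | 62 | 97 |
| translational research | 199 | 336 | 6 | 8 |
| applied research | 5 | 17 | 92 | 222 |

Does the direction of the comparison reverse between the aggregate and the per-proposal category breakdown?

Basic research: the 2025 panel 51/93 = 54.8%, the internal panel 62/97 = 63.9% → the internal panel
Translational research: the 2025 panel 199/336 = 59.2%, the internal panel 6/8 = 75.0% → the internal panel
Applied research: the 2025 panel 5/17 = 29.4%, the internal panel 92/222 = 41.4% → the internal panel
Overall: the 2025 panel 255/446 = 57.2%, the internal panel 160/327 = 48.9% → the 2025 panel
The internal panel wins each proposal group but the 2025 panel wins overall — the comparison reverses. The internal panel's proposals skew toward applied research, which has a lower base rate.

Yes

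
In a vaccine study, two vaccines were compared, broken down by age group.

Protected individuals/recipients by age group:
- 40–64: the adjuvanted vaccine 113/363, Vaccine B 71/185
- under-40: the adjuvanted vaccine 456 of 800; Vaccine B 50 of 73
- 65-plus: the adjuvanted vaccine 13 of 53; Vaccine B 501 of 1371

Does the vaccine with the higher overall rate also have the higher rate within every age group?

40–64: the adjuvanted vaccine 113/363 = 31.1%, Vaccine B 71/185 = 38.4% → Vaccine B
Under-40: the adjuvanted vaccine 456/800 = 57.0%, Vaccine B 50/73 = 68.5% → Vaccine B
65-plus: the adjuvanted vaccine 13/53 = 24.5%, Vaccine B 501/1371 = 36.5% → Vaccine B
Overall: the adjuvanted vaccine 582/1216 = 47.9%, Vaccine B 622/1629 = 38.2% → the adjuvanted vaccine
Vaccine B wins each age group but the adjuvanted vaccine wins overall — the comparison reverses. Vaccine B's recipients skew toward 65-plus, which has a lower base rate.

No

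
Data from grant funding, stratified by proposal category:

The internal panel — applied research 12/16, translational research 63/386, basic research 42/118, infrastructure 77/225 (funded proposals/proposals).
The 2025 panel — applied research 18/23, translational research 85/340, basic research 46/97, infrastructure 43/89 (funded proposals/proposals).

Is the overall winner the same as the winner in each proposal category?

Yes

Applied research: the internal panel 12/16 = 75.0%, the 2025 panel 18/23 = 78.3% → the 2025 panel
Translational research: the internal panel 63/386 = 16.3%, the 2025 panel 85/340 = 25.0% → the 2025 panel
Basic research: the internal panel 42/118 = 35.6%, the 2025 panel 46/97 = 47.4% → the 2025 panel
Infrastructure: the internal panel 77/225 = 34.2%, the 2025 panel 43/89 = 48.3% → the 2025 panel
Overall: the internal panel 194/745 = 26.0%, the 2025 panel 192/549 = 35.0% → the 2025 panel
The 2025 panel wins overall and in every proposal group — no reversal.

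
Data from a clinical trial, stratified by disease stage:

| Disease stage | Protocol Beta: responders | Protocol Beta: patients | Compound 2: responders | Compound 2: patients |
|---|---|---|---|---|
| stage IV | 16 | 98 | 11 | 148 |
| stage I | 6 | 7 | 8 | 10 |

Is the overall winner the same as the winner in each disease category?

Stage IV: Protocol Beta 16/98 = 16.3%, Compound 2 11/148 = 7.4% → Protocol Beta
Stage I: Protocol Beta 6/7 = 85.7%, Compound 2 8/10 = 80.0% → Protocol Beta
Overall: Protocol Beta 22/105 = 21.0%, Compound 2 19/158 = 12.0% → Protocol Beta
Protocol Beta wins overall and in every disease group — no reversal.

Yes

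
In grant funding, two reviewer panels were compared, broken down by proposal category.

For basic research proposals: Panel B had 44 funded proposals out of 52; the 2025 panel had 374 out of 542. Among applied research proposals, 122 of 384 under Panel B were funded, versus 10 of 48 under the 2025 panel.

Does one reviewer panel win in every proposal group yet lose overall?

Basic research: Panel B 44/52 = 84.6%, the 2025 panel 374/542 = 69.0% → Panel B
Applied research: Panel B 122/384 = 31.8%, the 2025 panel 10/48 = 20.8% → Panel B
Overall: Panel B 166/436 = 38.1%, the 2025 panel 384/590 = 65.1% → the 2025 panel
Panel B wins each proposal group but the 2025 panel wins overall — the comparison reverses. Panel B's proposals skew toward applied research, which has a lower base rate.

Yes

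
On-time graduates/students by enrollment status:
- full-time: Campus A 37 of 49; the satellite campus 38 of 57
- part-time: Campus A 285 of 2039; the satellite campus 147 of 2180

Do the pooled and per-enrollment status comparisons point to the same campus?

Full-time: Campus A 37/49 = 75.5%, the satellite campus 38/57 = 66.7% → Campus A
Part-time: Campus A 285/2039 = 14.0%, the satellite campus 147/2180 = 6.7% → Campus A
Overall: Campus A 322/2088 = 15.4%, the satellite campus 185/2237 = 8.3% → Campus A
Campus A wins overall and in every enrollment group — no reversal.

Yes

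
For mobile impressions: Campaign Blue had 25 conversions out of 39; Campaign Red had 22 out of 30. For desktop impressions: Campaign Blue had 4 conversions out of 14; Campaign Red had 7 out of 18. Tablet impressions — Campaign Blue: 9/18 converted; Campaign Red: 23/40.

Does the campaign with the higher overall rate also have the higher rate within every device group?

Yes

Mobile: Campaign Blue 25/39 = 64.1%, Campaign Red 22/30 = 73.3% → Campaign Red
Desktop: Campaign Blue 4/14 = 28.6%, Campaign Red 7/18 = 38.9% → Campaign Red
Tablet: Campaign Blue 9/18 = 50.0%, Campaign Red 23/40 = 57.5% → Campaign Red
Overall: Campaign Blue 38/71 = 53.5%, Campaign Red 52/88 = 59.1% → Campaign Red
Campaign Red wins overall and in every device group — no reversal.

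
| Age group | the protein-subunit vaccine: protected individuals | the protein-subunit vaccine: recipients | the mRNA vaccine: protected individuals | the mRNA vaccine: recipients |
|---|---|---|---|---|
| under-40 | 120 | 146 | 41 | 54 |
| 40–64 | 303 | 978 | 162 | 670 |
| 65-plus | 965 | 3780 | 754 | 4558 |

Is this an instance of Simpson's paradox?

Under-40: the protein-subunit vaccine 120/146 = 82.2%, the mRNA vaccine 41/54 = 75.9% → the protein-subunit vaccine
40–64: the protein-subunit vaccine 303/978 = 31.0%, the mRNA vaccine 162/670 = 24.2% → the protein-subunit vaccine
65-plus: the protein-subunit vaccine 965/3780 = 25.5%, the mRNA vaccine 754/4558 = 16.5% → the protein-subunit vaccine
Overall: the protein-subunit vaccine 1388/4904 = 28.3%, the mRNA vaccine 957/5282 = 18.1% → the protein-subunit vaccine
The protein-subunit vaccine wins overall and in every age group — no reversal.

No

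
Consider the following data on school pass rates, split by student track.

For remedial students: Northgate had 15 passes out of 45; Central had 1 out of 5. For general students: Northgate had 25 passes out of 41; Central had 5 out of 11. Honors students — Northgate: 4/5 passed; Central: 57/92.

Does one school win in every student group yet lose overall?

Remedial: Northgate 15/45 = 33.3%, Central 1/5 = 20.0% → Northgate
General: Northgate 25/41 = 61.0%, Central 5/11 = 45.5% → Northgate
Honors: Northgate 4/5 = 80.0%, Central 57/92 = 62.0% → Northgate
Overall: Northgate 44/91 = 48.4%, Central 63/108 = 58.3% → Central
Northgate wins each student group but Central wins overall — the comparison reverses. Northgate's students skew toward remedial, which has a lower base rate.

Yes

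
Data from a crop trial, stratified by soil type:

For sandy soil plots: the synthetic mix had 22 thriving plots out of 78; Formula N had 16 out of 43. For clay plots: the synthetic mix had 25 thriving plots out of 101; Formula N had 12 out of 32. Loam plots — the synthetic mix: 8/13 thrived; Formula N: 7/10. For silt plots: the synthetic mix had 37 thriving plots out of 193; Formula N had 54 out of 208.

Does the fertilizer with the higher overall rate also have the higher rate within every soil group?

Yes

Sandy soil: the synthetic mix 22/78 = 28.2%, Formula N 16/43 = 37.2% → Formula N
Clay: the synthetic mix 25/101 = 24.8%, Formula N 12/32 = 37.5% → Formula N
Loam: the synthetic mix 8/13 = 61.5%, Formula N 7/10 = 70.0% → Formula N
Silt: the synthetic mix 37/193 = 19.2%, Formula N 54/208 = 26.0% → Formula N
Overall: the synthetic mix 92/385 = 23.9%, Formula N 89/293 = 30.4% → Formula N
Formula N wins overall and in every soil group — no reversal.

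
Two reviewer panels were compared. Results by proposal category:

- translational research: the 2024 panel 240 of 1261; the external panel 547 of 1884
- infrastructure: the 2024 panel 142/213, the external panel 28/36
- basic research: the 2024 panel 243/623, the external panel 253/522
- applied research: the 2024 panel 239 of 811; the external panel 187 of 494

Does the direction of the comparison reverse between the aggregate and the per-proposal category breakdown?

No

Translational research: the 2024 panel 240/1261 = 19.0%, the external panel 547/1884 = 29.0% → the external panel
Infrastructure: the 2024 panel 142/213 = 66.7%, the external panel 28/36 = 77.8% → the external panel
Basic research: the 2024 panel 243/623 = 39.0%, the external panel 253/522 = 48.5% → the external panel
Applied research: the 2024 panel 239/811 = 29.5%, the external panel 187/494 = 37.9% → the external panel
Overall: the 2024 panel 864/2908 = 29.7%, the external panel 1015/2936 = 34.6% → the external panel
The external panel wins overall and in every proposal group — no reversal.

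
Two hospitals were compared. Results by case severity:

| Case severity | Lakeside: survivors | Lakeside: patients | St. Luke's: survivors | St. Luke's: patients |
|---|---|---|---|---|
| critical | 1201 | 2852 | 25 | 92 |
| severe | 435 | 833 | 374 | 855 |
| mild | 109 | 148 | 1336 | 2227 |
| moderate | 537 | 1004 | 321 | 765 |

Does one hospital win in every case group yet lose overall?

Yes

Critical: Lakeside 1201/2852 = 42.1%, St. Luke's 25/92 = 27.2% → Lakeside
Severe: Lakeside 435/833 = 52.2%, St. Luke's 374/855 = 43.7% → Lakeside
Mild: Lakeside 109/148 = 73.6%, St. Luke's 1336/2227 = 60.0% → Lakeside
Moderate: Lakeside 537/1004 = 53.5%, St. Luke's 321/765 = 42.0% → Lakeside
Overall: Lakeside 2282/4837 = 47.2%, St. Luke's 2056/3939 = 52.2% → St. Luke's
Lakeside wins each case group but St. Luke's wins overall — the comparison reverses. Lakeside's patients skew toward critical, which has a lower base rate.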